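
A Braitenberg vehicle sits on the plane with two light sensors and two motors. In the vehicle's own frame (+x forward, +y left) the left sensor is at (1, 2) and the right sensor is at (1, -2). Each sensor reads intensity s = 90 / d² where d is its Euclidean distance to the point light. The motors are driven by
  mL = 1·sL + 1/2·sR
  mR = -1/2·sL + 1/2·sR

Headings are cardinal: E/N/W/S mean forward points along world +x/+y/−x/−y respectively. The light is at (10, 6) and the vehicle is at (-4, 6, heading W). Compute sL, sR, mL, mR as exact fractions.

90/229 90/229 135/229 0

left sensor world pos  = (-5, 4); dL² = 229
right sensor world pos = (-5, 8); dR² = 229
sL = 90/229 = 90/229
sR = 90/229 = 90/229
mL = 1·sL + 1/2·sR = 135/229
mR = -1/2·sL + 1/2·sR = 0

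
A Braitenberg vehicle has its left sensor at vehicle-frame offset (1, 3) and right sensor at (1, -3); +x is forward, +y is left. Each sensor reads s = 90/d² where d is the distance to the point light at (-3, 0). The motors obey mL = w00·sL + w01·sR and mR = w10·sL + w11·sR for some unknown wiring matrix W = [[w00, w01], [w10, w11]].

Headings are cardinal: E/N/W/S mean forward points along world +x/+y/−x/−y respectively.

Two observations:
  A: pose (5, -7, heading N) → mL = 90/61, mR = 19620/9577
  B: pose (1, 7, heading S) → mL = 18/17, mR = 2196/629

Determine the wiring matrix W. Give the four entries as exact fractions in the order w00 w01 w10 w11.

obs A: pose=(5,-7,N) → sL=90/61, sR=90/157, mL=90/61, mR=19620/9577
obs B: pose=(1,7,S) → sL=18/17, sR=90/37, mL=18/17, mR=2196/629
sensor matrix S = [[90/61, 90/157], [18/17, 90/37]]; det S = 17962560/6023933
solve [mL_A; mL_B] = S·[w00; w01] and [mR_A; mR_B] = S·[w10; w11]:
  w00 = 1, w01 = 0, w10 = 1, w11 = 1

1 0 1 1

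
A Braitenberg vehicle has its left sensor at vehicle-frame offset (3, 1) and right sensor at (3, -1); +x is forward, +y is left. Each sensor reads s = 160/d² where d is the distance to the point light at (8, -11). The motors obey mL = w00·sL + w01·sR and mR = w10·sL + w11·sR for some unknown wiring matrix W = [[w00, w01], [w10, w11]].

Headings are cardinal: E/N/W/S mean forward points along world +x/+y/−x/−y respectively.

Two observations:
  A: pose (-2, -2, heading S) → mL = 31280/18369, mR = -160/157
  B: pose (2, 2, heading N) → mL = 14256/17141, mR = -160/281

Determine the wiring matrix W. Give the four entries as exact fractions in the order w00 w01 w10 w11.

1/2 1 0 -1

obs A: pose=(-2,-2,S) → sL=160/117, sR=160/157, mL=31280/18369, mR=-160/157
obs B: pose=(2,2,N) → sL=32/61, sR=160/281, mL=14256/17141, mR=-160/281
sensor matrix S = [[160/117, 160/157], [32/61, 160/281]]; det S = 76840960/314863029
solve [mL_A; mL_B] = S·[w00; w01] and [mR_A; mR_B] = S·[w10; w11]:
  w00 = 1/2, w01 = 1, w10 = 0, w11 = -1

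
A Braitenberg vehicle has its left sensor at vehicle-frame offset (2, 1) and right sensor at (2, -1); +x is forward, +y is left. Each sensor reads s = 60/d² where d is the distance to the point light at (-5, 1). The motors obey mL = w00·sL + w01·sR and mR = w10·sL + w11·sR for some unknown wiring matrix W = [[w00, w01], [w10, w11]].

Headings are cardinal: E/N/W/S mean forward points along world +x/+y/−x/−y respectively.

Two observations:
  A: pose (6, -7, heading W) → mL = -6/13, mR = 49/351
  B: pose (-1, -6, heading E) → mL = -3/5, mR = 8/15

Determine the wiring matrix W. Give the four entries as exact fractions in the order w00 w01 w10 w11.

0 -1 1 -1/2

obs A: pose=(6,-7,W) → sL=10/27, sR=6/13, mL=-6/13, mR=49/351
obs B: pose=(-1,-6,E) → sL=5/6, sR=3/5, mL=-3/5, mR=8/15
sensor matrix S = [[10/27, 6/13], [5/6, 3/5]]; det S = -19/117
solve [mL_A; mL_B] = S·[w00; w01] and [mR_A; mR_B] = S·[w10; w11]:
  w00 = 0, w01 = -1, w10 = 1, w11 = -1/2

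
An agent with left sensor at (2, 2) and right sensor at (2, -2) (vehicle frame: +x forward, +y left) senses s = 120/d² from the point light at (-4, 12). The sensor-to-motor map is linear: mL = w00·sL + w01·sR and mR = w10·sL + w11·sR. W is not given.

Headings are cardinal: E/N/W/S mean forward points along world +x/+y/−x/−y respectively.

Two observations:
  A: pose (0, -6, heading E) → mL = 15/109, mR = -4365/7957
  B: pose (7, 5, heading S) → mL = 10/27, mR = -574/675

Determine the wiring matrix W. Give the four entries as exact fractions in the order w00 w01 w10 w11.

obs A: pose=(0,-6,E) → sL=30/73, sR=30/109, mL=15/109, mR=-4365/7957
obs B: pose=(7,5,S) → sL=12/25, sR=20/27, mL=10/27, mR=-574/675
sensor matrix S = [[30/73, 30/109], [12/25, 20/27]]; det S = 61696/358065
solve [mL_A; mL_B] = S·[w00; w01] and [mR_A; mR_B] = S·[w10; w11]:
  w00 = 0, w01 = 1/2, w10 = -1, w11 = -1/2

0 1/2 -1 -1/2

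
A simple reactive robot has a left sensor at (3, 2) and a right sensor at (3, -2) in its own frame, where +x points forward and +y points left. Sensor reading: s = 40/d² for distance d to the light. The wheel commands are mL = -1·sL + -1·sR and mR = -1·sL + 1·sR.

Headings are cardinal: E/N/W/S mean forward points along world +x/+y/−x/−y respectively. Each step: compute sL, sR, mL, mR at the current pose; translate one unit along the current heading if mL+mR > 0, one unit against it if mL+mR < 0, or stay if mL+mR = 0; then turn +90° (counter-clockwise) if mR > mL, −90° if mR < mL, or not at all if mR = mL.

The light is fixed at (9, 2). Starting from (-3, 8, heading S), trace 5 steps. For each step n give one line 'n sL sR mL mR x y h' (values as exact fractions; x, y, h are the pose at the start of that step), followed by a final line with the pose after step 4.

0 40/109 8/41 -2512/4469 -768/4469 -3 8 S
1 20/81 20/53 -2680/4293 560/4293 -3 9 E
2 8/65 40/221 -336/1105 64/1105 -4 9 N
3 5/34 1/8 -37/136 -3/136 -4 8 W
4 40/109 8/41 -2512/4469 -768/4469 -3 8 S
final -3 9 E

n=0: pose=(-3,8,S); sL=40/109, sR=8/41; mL=-2512/4469, mR=-768/4469; mL+mR=-80/109 → advance -1; mR−mL=16/41 → turn +1·90°
n=1: pose=(-3,9,E); sL=20/81, sR=20/53; mL=-2680/4293, mR=560/4293; mL+mR=-40/81 → advance -1; mR−mL=40/53 → turn +1·90°
n=2: pose=(-4,9,N); sL=8/65, sR=40/221; mL=-336/1105, mR=64/1105; mL+mR=-16/65 → advance -1; mR−mL=80/221 → turn +1·90°
n=3: pose=(-4,8,W); sL=5/34, sR=1/8; mL=-37/136, mR=-3/136; mL+mR=-5/17 → advance -1; mR−mL=1/4 → turn +1·90°
n=4: pose=(-3,8,S); sL=40/109, sR=8/41; mL=-2512/4469, mR=-768/4469; mL+mR=-80/109 → advance -1; mR−mL=16/41 → turn +1·90°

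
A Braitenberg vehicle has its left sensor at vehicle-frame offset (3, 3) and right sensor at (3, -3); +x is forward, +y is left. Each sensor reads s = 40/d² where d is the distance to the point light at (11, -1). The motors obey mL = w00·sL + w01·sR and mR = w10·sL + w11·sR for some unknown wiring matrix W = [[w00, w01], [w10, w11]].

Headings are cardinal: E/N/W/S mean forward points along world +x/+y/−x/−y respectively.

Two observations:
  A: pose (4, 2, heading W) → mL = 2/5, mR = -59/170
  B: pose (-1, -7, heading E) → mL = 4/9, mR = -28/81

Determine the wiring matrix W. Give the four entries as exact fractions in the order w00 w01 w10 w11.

1 0 -1/2 -1/2

obs A: pose=(4,2,W) → sL=2/5, sR=5/17, mL=2/5, mR=-59/170
obs B: pose=(-1,-7,E) → sL=4/9, sR=20/81, mL=4/9, mR=-28/81
sensor matrix S = [[2/5, 5/17], [4/9, 20/81]]; det S = -44/1377
solve [mL_A; mL_B] = S·[w00; w01] and [mR_A; mR_B] = S·[w10; w11]:
  w00 = 1, w01 = 0, w10 = -1/2, w11 = -1/2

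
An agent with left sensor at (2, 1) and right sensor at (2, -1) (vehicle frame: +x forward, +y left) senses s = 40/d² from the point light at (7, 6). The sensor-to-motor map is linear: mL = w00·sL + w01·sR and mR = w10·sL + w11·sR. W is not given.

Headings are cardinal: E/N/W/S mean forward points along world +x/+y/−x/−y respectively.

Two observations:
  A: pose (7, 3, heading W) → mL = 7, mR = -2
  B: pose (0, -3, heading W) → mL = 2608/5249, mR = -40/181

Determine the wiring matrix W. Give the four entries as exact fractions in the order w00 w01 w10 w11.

obs A: pose=(7,3,W) → sL=2, sR=5, mL=7, mR=-2
obs B: pose=(0,-3,W) → sL=40/181, sR=8/29, mL=2608/5249, mR=-40/181
sensor matrix S = [[2, 5], [40/181, 8/29]]; det S = -2904/5249
solve [mL_A; mL_B] = S·[w00; w01] and [mR_A; mR_B] = S·[w10; w11]:
  w00 = 1, w01 = 1, w10 = -1, w11 = 0

1 1 -1 0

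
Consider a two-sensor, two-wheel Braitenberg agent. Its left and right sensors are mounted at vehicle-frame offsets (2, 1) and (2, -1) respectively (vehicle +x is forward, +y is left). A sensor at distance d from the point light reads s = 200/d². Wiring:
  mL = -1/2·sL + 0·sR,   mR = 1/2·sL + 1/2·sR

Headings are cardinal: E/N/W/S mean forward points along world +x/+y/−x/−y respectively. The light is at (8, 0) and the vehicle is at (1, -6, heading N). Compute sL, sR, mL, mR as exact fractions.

5/2 50/13 -5/4 165/52

left sensor world pos  = (0, -4); dL² = 80
right sensor world pos = (2, -4); dR² = 52
sL = 200/80 = 5/2
sR = 200/52 = 50/13
mL = -1/2·sL + 0·sR = -5/4
mR = 1/2·sL + 1/2·sR = 165/52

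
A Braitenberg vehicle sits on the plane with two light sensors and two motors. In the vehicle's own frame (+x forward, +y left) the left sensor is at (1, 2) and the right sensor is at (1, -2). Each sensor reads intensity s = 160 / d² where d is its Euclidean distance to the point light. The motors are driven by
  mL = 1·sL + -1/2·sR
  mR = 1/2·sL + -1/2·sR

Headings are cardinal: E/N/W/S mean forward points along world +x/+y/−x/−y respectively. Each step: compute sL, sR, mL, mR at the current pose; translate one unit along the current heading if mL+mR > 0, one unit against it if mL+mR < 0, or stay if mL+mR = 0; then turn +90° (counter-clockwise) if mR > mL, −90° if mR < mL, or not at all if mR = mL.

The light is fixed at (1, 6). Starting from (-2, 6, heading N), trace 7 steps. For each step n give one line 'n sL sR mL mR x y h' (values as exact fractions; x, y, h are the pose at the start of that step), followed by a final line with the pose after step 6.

n=0: pose=(-2,6,N); sL=80/13, sR=80; mL=-440/13, mR=-480/13; mL+mR=-920/13 → advance -1; mR−mL=-40/13 → turn -1·90°
n=1: pose=(-2,5,E); sL=32, sR=160/13; mL=336/13, mR=128/13; mL+mR=464/13 → advance +1; mR−mL=-16 → turn -1·90°
n=2: pose=(-1,5,S); sL=40, sR=8; mL=36, mR=16; mL+mR=52 → advance +1; mR−mL=-20 → turn -1·90°
n=3: pose=(-1,4,W); sL=32/5, sR=160/9; mL=-112/45, mR=-256/45; mL+mR=-368/45 → advance -1; mR−mL=-16/5 → turn -1·90°
n=4: pose=(0,4,N); sL=16, sR=80; mL=-24, mR=-32; mL+mR=-56 → advance -1; mR−mL=-8 → turn -1·90°
n=5: pose=(0,3,E); sL=160, sR=32/5; mL=784/5, mR=384/5; mL+mR=1168/5 → advance +1; mR−mL=-80 → turn -1·90°
n=6: pose=(1,3,S); sL=8, sR=8; mL=4, mR=0; mL+mR=4 → advance +1; mR−mL=-4 → turn -1·90°

0 80/13 80 -440/13 -480/13 -2 6 N
1 32 160/13 336/13 128/13 -2 5 E
2 40 8 36 16 -1 5 S
3 32/5 160/9 -112/45 -256/45 -1 4 W
4 16 80 -24 -32 0 4 N
5 160 32/5 784/5 384/5 0 3 E
6 8 8 4 0 1 3 S
final 1 2 W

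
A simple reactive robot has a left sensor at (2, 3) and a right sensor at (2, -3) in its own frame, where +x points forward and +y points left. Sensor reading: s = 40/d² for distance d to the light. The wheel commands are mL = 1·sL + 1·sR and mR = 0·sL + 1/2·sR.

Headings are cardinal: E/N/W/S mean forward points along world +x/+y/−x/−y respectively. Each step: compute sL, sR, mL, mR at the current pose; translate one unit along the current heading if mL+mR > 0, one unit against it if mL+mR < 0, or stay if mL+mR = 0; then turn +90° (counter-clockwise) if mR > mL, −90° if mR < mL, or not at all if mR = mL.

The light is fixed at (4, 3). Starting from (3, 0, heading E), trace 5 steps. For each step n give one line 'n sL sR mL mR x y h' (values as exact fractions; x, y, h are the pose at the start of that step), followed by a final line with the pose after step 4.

0 40 40/37 1520/37 20/37 3 0 E
1 20/17 20/17 40/17 10/17 4 0 S
2 40/53 8 464/53 4 4 -1 W
3 2 5 7 5/2 3 -1 N
4 40 40/37 1520/37 20/37 3 0 E
final 4 0 S

n=0: pose=(3,0,E); sL=40, sR=40/37; mL=1520/37, mR=20/37; mL+mR=1540/37 → advance +1; mR−mL=-1500/37 → turn -1·90°
n=1: pose=(4,0,S); sL=20/17, sR=20/17; mL=40/17, mR=10/17; mL+mR=50/17 → advance +1; mR−mL=-30/17 → turn -1·90°
n=2: pose=(4,-1,W); sL=40/53, sR=8; mL=464/53, mR=4; mL+mR=676/53 → advance +1; mR−mL=-252/53 → turn -1·90°
n=3: pose=(3,-1,N); sL=2, sR=5; mL=7, mR=5/2; mL+mR=19/2 → advance +1; mR−mL=-9/2 → turn -1·90°
n=4: pose=(3,0,E); sL=40, sR=40/37; mL=1520/37, mR=20/37; mL+mR=1540/37 → advance +1; mR−mL=-1500/37 → turn -1·90°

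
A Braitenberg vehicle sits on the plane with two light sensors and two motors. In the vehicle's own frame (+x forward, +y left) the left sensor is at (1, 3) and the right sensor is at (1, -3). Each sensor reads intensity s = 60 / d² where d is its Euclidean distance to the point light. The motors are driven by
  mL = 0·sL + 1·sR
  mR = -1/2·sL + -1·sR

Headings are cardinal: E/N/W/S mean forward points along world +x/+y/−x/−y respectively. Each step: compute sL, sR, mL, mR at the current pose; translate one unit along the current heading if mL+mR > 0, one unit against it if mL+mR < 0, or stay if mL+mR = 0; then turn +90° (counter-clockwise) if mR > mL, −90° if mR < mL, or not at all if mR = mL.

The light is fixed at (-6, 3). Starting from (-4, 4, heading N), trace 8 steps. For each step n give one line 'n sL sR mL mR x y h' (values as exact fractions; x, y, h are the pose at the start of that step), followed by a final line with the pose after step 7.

0 12 60/29 60/29 -234/29 -4 4 N
1 10/3 10/3 10/3 -5 -4 3 E
2 60/17 12 12 -234/17 -5 3 S
3 15 15/4 15/4 -45/4 -5 4 W
4 12 60/29 60/29 -234/29 -4 4 N
5 10/3 10/3 10/3 -5 -4 3 E
6 60/17 12 12 -234/17 -5 3 S
7 15 15/4 15/4 -45/4 -5 4 W
final -4 4 N

n=0: pose=(-4,4,N); sL=12, sR=60/29; mL=60/29, mR=-234/29; mL+mR=-6 → advance -1; mR−mL=-294/29 → turn -1·90°
n=1: pose=(-4,3,E); sL=10/3, sR=10/3; mL=10/3, mR=-5; mL+mR=-5/3 → advance -1; mR−mL=-25/3 → turn -1·90°
n=2: pose=(-5,3,S); sL=60/17, sR=12; mL=12, mR=-234/17; mL+mR=-30/17 → advance -1; mR−mL=-438/17 → turn -1·90°
n=3: pose=(-5,4,W); sL=15, sR=15/4; mL=15/4, mR=-45/4; mL+mR=-15/2 → advance -1; mR−mL=-15 → turn -1·90°
n=4: pose=(-4,4,N); sL=12, sR=60/29; mL=60/29, mR=-234/29; mL+mR=-6 → advance -1; mR−mL=-294/29 → turn -1·90°
n=5: pose=(-4,3,E); sL=10/3, sR=10/3; mL=10/3, mR=-5; mL+mR=-5/3 → advance -1; mR−mL=-25/3 → turn -1·90°
n=6: pose=(-5,3,S); sL=60/17, sR=12; mL=12, mR=-234/17; mL+mR=-30/17 → advance -1; mR−mL=-438/17 → turn -1·90°
n=7: pose=(-5,4,W); sL=15, sR=15/4; mL=15/4, mR=-45/4; mL+mR=-15/2 → advance -1; mR−mL=-15 → turn -1·90°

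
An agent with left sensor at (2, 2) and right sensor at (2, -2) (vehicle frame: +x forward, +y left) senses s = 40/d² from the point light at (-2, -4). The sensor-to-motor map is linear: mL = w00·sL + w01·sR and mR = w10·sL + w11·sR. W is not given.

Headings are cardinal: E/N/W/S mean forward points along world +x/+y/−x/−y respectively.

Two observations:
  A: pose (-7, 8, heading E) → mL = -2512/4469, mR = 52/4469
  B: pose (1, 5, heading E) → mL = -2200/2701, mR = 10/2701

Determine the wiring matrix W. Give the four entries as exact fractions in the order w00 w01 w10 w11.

-1 -1 1 -1/2

obs A: pose=(-7,8,E) → sL=8/41, sR=40/109, mL=-2512/4469, mR=52/4469
obs B: pose=(1,5,E) → sL=20/73, sR=20/37, mL=-2200/2701, mR=10/2701
sensor matrix S = [[8/41, 40/109], [20/73, 20/37]]; det S = 59520/12070769
solve [mL_A; mL_B] = S·[w00; w01] and [mR_A; mR_B] = S·[w10; w11]:
  w00 = -1, w01 = -1, w10 = 1, w11 = -1/2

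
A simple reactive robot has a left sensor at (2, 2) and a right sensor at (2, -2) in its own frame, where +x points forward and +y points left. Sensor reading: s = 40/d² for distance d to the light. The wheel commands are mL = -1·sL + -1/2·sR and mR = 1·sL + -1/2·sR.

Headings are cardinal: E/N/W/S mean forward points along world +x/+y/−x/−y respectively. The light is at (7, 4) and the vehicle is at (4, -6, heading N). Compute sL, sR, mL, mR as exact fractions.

left sensor world pos  = (2, -4); dL² = 89
right sensor world pos = (6, -4); dR² = 65
sL = 40/89 = 40/89
sR = 40/65 = 8/13
mL = -1·sL + -1/2·sR = -876/1157
mR = 1·sL + -1/2·sR = 164/1157

40/89 8/13 -876/1157 164/1157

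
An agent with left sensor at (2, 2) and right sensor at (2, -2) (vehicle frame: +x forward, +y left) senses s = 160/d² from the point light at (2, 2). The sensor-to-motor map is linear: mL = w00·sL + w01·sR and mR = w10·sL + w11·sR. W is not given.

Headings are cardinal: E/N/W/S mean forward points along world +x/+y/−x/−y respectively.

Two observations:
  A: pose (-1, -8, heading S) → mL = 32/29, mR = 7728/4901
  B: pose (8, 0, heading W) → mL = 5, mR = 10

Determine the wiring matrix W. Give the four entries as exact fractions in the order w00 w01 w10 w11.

obs A: pose=(-1,-8,S) → sL=32/29, sR=160/169, mL=32/29, mR=7728/4901
obs B: pose=(8,0,W) → sL=5, sR=10, mL=5, mR=10
sensor matrix S = [[32/29, 160/169], [5, 10]]; det S = 30880/4901
solve [mL_A; mL_B] = S·[w00; w01] and [mR_A; mR_B] = S·[w10; w11]:
  w00 = 1, w01 = 0, w10 = 1, w11 = 1/2

1 0 1 1/2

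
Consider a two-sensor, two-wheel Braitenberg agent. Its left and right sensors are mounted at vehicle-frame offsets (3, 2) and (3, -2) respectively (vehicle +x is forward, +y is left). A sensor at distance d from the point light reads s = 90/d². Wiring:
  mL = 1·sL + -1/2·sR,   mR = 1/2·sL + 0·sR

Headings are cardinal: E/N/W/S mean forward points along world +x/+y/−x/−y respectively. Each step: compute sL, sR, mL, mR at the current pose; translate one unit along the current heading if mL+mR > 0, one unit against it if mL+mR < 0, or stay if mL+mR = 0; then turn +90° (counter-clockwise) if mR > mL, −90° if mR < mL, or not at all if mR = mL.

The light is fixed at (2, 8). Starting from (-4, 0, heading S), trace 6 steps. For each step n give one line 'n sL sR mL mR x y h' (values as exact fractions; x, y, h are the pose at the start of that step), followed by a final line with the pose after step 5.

0 90/137 18/37 2097/5069 45/137 -4 0 S
1 45/101 9/13 261/2626 45/202 -4 -1 W
2 90/169 2/5 281/845 45/169 -5 -1 S
3 45/122 45/82 945/10004 45/244 -5 -2 W
4 18/41 90/269 2997/11029 9/41 -6 -2 S
5 9/29 45/101 513/5858 9/58 -6 -3 W
final -7 -3 S

n=0: pose=(-4,0,S); sL=90/137, sR=18/37; mL=2097/5069, mR=45/137; mL+mR=3762/5069 → advance +1; mR−mL=-432/5069 → turn -1·90°
n=1: pose=(-4,-1,W); sL=45/101, sR=9/13; mL=261/2626, mR=45/202; mL+mR=423/1313 → advance +1; mR−mL=162/1313 → turn +1·90°
n=2: pose=(-5,-1,S); sL=90/169, sR=2/5; mL=281/845, mR=45/169; mL+mR=506/845 → advance +1; mR−mL=-56/845 → turn -1·90°
n=3: pose=(-5,-2,W); sL=45/122, sR=45/82; mL=945/10004, mR=45/244; mL+mR=1395/5002 → advance +1; mR−mL=225/2501 → turn +1·90°
n=4: pose=(-6,-2,S); sL=18/41, sR=90/269; mL=2997/11029, mR=9/41; mL+mR=5418/11029 → advance +1; mR−mL=-576/11029 → turn -1·90°
n=5: pose=(-6,-3,W); sL=9/29, sR=45/101; mL=513/5858, mR=9/58; mL+mR=711/2929 → advance +1; mR−mL=198/2929 → turn +1·90°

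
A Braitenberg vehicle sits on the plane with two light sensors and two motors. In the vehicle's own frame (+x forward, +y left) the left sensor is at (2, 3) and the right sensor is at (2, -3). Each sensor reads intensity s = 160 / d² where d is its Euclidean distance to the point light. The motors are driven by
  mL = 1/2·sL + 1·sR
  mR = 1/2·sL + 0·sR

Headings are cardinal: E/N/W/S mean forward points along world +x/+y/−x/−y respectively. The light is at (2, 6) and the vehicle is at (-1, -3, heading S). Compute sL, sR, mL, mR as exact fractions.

160/121 160/157 31920/18997 80/121

left sensor world pos  = (2, -5); dL² = 121
right sensor world pos = (-4, -5); dR² = 157
sL = 160/121 = 160/121
sR = 160/157 = 160/157
mL = 1/2·sL + 1·sR = 31920/18997
mR = 1/2·sL + 0·sR = 80/121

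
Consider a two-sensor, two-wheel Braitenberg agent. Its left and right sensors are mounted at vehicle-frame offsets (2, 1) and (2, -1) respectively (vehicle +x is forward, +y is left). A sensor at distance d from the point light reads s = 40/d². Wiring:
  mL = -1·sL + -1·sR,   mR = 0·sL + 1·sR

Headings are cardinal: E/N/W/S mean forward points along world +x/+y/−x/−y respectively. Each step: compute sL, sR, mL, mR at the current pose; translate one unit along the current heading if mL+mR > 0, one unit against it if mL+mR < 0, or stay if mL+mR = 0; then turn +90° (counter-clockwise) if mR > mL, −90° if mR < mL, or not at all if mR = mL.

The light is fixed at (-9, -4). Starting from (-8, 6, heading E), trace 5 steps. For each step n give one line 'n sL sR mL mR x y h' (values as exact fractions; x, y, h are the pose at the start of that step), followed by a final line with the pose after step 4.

0 4/13 4/9 -88/117 4/9 -8 6 E
1 8/29 8/29 -16/29 8/29 -9 6 N
2 10/17 5/13 -215/221 5/13 -9 5 W
3 40/53 40/49 -4080/2597 40/49 -8 5 S
4 4/13 4/9 -88/117 4/9 -8 6 E
final -9 6 N

n=0: pose=(-8,6,E); sL=4/13, sR=4/9; mL=-88/117, mR=4/9; mL+mR=-4/13 → advance -1; mR−mL=140/117 → turn +1·90°
n=1: pose=(-9,6,N); sL=8/29, sR=8/29; mL=-16/29, mR=8/29; mL+mR=-8/29 → advance -1; mR−mL=24/29 → turn +1·90°
n=2: pose=(-9,5,W); sL=10/17, sR=5/13; mL=-215/221, mR=5/13; mL+mR=-10/17 → advance -1; mR−mL=300/221 → turn +1·90°
n=3: pose=(-8,5,S); sL=40/53, sR=40/49; mL=-4080/2597, mR=40/49; mL+mR=-40/53 → advance -1; mR−mL=6200/2597 → turn +1·90°
n=4: pose=(-8,6,E); sL=4/13, sR=4/9; mL=-88/117, mR=4/9; mL+mR=-4/13 → advance -1; mR−mL=140/117 → turn +1·90°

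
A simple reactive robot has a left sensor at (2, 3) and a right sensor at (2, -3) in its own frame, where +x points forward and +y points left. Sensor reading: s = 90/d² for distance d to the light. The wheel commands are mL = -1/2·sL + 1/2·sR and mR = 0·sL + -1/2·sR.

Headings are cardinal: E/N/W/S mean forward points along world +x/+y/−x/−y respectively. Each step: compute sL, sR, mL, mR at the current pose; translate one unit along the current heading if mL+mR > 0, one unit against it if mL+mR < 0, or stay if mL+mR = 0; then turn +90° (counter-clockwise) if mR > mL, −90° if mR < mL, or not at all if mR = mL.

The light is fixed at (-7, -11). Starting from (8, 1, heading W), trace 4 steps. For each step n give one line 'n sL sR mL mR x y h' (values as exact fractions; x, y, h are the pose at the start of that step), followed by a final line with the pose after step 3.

n=0: pose=(8,1,W); sL=9/25, sR=45/197; mL=-324/4925, mR=-45/394; mL+mR=-9/50 → advance -1; mR−mL=-477/9850 → turn -1·90°
n=1: pose=(9,1,N); sL=18/73, sR=90/557; mL=-1728/40661, mR=-45/557; mL+mR=-9/73 → advance -1; mR−mL=-1557/40661 → turn -1·90°
n=2: pose=(9,0,E); sL=9/52, sR=45/194; mL=297/10088, mR=-45/388; mL+mR=-9/104 → advance -1; mR−mL=-1467/10088 → turn -1·90°
n=3: pose=(8,0,S); sL=2/9, sR=2/5; mL=4/45, mR=-1/5; mL+mR=-1/9 → advance -1; mR−mL=-13/45 → turn -1·90°

0 9/25 45/197 -324/4925 -45/394 8 1 W
1 18/73 90/557 -1728/40661 -45/557 9 1 N
2 9/52 45/194 297/10088 -45/388 9 0 E
3 2/9 2/5 4/45 -1/5 8 0 S
final 8 1 W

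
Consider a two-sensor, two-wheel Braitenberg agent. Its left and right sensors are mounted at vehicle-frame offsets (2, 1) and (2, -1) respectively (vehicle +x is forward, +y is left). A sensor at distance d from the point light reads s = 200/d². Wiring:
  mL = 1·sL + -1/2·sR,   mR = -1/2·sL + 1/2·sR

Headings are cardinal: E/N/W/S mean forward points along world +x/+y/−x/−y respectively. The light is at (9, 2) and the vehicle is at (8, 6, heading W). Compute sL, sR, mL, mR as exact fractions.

left sensor world pos  = (6, 5); dL² = 18
right sensor world pos = (6, 7); dR² = 34
sL = 200/18 = 100/9
sR = 200/34 = 100/17
mL = 1·sL + -1/2·sR = 1250/153
mR = -1/2·sL + 1/2·sR = -400/153

100/9 100/17 1250/153 -400/153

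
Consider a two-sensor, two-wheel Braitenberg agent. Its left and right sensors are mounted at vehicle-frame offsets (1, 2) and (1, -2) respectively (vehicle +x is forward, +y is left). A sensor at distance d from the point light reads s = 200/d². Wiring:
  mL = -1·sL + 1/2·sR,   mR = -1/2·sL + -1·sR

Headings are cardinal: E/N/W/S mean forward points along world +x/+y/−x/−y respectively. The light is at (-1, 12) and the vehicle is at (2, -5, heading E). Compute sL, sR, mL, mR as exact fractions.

left sensor world pos  = (3, -3); dL² = 241
right sensor world pos = (3, -7); dR² = 377
sL = 200/241 = 200/241
sR = 200/377 = 200/377
mL = -1·sL + 1/2·sR = -51300/90857
mR = -1/2·sL + -1·sR = -85900/90857

200/241 200/377 -51300/90857 -85900/90857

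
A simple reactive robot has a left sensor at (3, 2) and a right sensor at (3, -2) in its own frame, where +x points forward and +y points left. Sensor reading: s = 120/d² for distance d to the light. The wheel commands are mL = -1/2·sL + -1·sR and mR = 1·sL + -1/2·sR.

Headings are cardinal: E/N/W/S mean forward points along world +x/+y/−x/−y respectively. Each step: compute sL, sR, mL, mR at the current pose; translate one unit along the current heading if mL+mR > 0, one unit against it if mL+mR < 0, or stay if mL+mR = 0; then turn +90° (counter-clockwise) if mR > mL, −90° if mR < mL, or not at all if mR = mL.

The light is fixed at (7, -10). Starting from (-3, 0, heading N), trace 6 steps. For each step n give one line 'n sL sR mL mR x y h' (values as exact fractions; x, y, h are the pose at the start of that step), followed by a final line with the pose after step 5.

0 120/313 120/233 -51540/72929 9180/72929 -3 0 N
1 60/109 12/29 -2178/3161 1086/3161 -3 -1 W
2 24/17 120/157 -3924/2669 2748/2669 -2 -1 S
3 2/3 6/5 -23/15 1/15 -2 0 E
4 120/313 120/233 -51540/72929 9180/72929 -3 0 N
5 60/109 12/29 -2178/3161 1086/3161 -3 -1 W
final -2 -1 S

n=0: pose=(-3,0,N); sL=120/313, sR=120/233; mL=-51540/72929, mR=9180/72929; mL+mR=-42360/72929 → advance -1; mR−mL=60720/72929 → turn +1·90°
n=1: pose=(-3,-1,W); sL=60/109, sR=12/29; mL=-2178/3161, mR=1086/3161; mL+mR=-1092/3161 → advance -1; mR−mL=3264/3161 → turn +1·90°
n=2: pose=(-2,-1,S); sL=24/17, sR=120/157; mL=-3924/2669, mR=2748/2669; mL+mR=-1176/2669 → advance -1; mR−mL=6672/2669 → turn +1·90°
n=3: pose=(-2,0,E); sL=2/3, sR=6/5; mL=-23/15, mR=1/15; mL+mR=-22/15 → advance -1; mR−mL=8/5 → turn +1·90°
n=4: pose=(-3,0,N); sL=120/313, sR=120/233; mL=-51540/72929, mR=9180/72929; mL+mR=-42360/72929 → advance -1; mR−mL=60720/72929 → turn +1·90°
n=5: pose=(-3,-1,W); sL=60/109, sR=12/29; mL=-2178/3161, mR=1086/3161; mL+mR=-1092/3161 → advance -1; mR−mL=3264/3161 → turn +1·90°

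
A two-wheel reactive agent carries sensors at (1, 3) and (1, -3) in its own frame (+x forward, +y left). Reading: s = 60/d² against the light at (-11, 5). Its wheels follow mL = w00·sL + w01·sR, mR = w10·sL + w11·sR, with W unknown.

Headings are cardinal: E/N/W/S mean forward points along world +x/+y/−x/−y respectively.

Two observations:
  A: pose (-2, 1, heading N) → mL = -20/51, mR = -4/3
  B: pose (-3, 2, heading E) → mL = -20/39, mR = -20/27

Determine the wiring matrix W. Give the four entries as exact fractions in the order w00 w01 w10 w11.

0 -1 -1 0

obs A: pose=(-2,1,N) → sL=4/3, sR=20/51, mL=-20/51, mR=-4/3
obs B: pose=(-3,2,E) → sL=20/27, sR=20/39, mL=-20/39, mR=-20/27
sensor matrix S = [[4/3, 20/51], [20/27, 20/39]]; det S = 7040/17901
solve [mL_A; mL_B] = S·[w00; w01] and [mR_A; mR_B] = S·[w10; w11]:
  w00 = 0, w01 = -1, w10 = -1, w11 = 0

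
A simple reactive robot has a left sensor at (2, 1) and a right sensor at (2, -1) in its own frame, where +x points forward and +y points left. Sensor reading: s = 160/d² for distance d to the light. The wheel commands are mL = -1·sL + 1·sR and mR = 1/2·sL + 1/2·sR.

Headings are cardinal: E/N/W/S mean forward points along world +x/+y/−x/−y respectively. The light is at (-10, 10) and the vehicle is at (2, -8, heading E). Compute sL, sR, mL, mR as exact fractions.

32/97 160/557 -2304/54029 16672/54029

left sensor world pos  = (4, -7); dL² = 485
right sensor world pos = (4, -9); dR² = 557
sL = 160/485 = 32/97
sR = 160/557 = 160/557
mL = -1·sL + 1·sR = -2304/54029
mR = 1/2·sL + 1/2·sR = 16672/54029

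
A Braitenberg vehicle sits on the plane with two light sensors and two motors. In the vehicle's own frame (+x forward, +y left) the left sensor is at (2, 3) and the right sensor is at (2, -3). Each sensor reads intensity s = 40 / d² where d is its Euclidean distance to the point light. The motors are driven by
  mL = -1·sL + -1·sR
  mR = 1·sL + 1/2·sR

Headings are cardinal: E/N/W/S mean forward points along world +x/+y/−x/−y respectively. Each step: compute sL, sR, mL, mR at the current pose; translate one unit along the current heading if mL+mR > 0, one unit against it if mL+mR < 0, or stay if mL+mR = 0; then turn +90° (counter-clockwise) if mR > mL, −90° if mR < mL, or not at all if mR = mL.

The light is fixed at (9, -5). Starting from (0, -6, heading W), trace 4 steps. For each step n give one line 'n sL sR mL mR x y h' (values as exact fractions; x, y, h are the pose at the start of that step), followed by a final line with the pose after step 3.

0 40/137 8/25 -2096/3425 1548/3425 0 -6 W
1 20/17 4/13 -328/221 294/221 1 -6 S
2 8/9 8/9 -16/9 4/3 1 -5 E
3 10/37 1 -47/37 57/74 0 -5 N
final 0 -6 W

n=0: pose=(0,-6,W); sL=40/137, sR=8/25; mL=-2096/3425, mR=1548/3425; mL+mR=-4/25 → advance -1; mR−mL=3644/3425 → turn +1·90°
n=1: pose=(1,-6,S); sL=20/17, sR=4/13; mL=-328/221, mR=294/221; mL+mR=-2/13 → advance -1; mR−mL=622/221 → turn +1·90°
n=2: pose=(1,-5,E); sL=8/9, sR=8/9; mL=-16/9, mR=4/3; mL+mR=-4/9 → advance -1; mR−mL=28/9 → turn +1·90°
n=3: pose=(0,-5,N); sL=10/37, sR=1; mL=-47/37, mR=57/74; mL+mR=-1/2 → advance -1; mR−mL=151/74 → turn +1·90°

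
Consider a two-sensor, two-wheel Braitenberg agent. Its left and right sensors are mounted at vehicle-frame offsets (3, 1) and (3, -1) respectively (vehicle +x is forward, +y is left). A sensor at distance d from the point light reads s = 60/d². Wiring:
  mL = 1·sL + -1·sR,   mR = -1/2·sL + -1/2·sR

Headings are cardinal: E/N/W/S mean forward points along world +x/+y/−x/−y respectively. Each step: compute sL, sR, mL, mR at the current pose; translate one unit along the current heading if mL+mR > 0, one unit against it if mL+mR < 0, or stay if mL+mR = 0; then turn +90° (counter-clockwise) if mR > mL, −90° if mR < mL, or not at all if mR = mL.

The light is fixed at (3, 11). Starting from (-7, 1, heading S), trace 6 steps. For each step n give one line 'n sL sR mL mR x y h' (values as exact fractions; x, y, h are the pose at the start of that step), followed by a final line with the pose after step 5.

n=0: pose=(-7,1,S); sL=6/25, sR=6/29; mL=24/725, mR=-162/725; mL+mR=-138/725 → advance -1; mR−mL=-186/725 → turn -1·90°
n=1: pose=(-7,2,W); sL=60/269, sR=60/233; mL=-2160/62677, mR=-15060/62677; mL+mR=-17220/62677 → advance -1; mR−mL=-12900/62677 → turn -1·90°
n=2: pose=(-6,2,N); sL=15/34, sR=3/5; mL=-27/170, mR=-177/340; mL+mR=-231/340 → advance -1; mR−mL=-123/340 → turn -1·90°
n=3: pose=(-6,1,E); sL=20/39, sR=60/157; mL=800/6123, mR=-2740/6123; mL+mR=-1940/6123 → advance -1; mR−mL=-1180/2041 → turn -1·90°
n=4: pose=(-7,1,S); sL=6/25, sR=6/29; mL=24/725, mR=-162/725; mL+mR=-138/725 → advance -1; mR−mL=-186/725 → turn -1·90°
n=5: pose=(-7,2,W); sL=60/269, sR=60/233; mL=-2160/62677, mR=-15060/62677; mL+mR=-17220/62677 → advance -1; mR−mL=-12900/62677 → turn -1·90°

0 6/25 6/29 24/725 -162/725 -7 1 S
1 60/269 60/233 -2160/62677 -15060/62677 -7 2 W
2 15/34 3/5 -27/170 -177/340 -6 2 N
3 20/39 60/157 800/6123 -2740/6123 -6 1 E
4 6/25 6/29 24/725 -162/725 -7 1 S
5 60/269 60/233 -2160/62677 -15060/62677 -7 2 W
final -6 2 N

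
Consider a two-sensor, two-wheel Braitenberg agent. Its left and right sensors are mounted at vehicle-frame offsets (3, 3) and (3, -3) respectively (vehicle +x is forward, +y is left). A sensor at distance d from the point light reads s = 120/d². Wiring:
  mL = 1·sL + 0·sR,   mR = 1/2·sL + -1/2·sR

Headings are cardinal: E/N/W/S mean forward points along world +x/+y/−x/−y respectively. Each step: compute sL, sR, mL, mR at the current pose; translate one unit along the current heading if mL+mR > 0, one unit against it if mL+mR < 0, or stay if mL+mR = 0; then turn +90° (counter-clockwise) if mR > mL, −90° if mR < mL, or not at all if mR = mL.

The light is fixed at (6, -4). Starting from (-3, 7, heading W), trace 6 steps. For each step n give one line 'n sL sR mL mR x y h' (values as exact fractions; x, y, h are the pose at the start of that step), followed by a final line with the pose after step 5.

n=0: pose=(-3,7,W); sL=15/26, sR=6/17; mL=15/26, mR=99/884; mL+mR=609/884 → advance +1; mR−mL=-411/884 → turn -1·90°
n=1: pose=(-4,7,N); sL=24/73, sR=24/49; mL=24/73, mR=-288/3577; mL+mR=888/3577 → advance +1; mR−mL=-1464/3577 → turn -1·90°
n=2: pose=(-4,8,E); sL=60/137, sR=12/13; mL=60/137, mR=-432/1781; mL+mR=348/1781 → advance +1; mR−mL=-1212/1781 → turn -1·90°
n=3: pose=(-3,8,S); sL=40/39, sR=8/15; mL=40/39, mR=16/65; mL+mR=248/195 → advance +1; mR−mL=-152/195 → turn -1·90°
n=4: pose=(-3,7,W); sL=15/26, sR=6/17; mL=15/26, mR=99/884; mL+mR=609/884 → advance +1; mR−mL=-411/884 → turn -1·90°
n=5: pose=(-4,7,N); sL=24/73, sR=24/49; mL=24/73, mR=-288/3577; mL+mR=888/3577 → advance +1; mR−mL=-1464/3577 → turn -1·90°

0 15/26 6/17 15/26 99/884 -3 7 W
1 24/73 24/49 24/73 -288/3577 -4 7 N
2 60/137 12/13 60/137 -432/1781 -4 8 E
3 40/39 8/15 40/39 16/65 -3 8 S
4 15/26 6/17 15/26 99/884 -3 7 W
5 24/73 24/49 24/73 -288/3577 -4 7 N
final -4 8 E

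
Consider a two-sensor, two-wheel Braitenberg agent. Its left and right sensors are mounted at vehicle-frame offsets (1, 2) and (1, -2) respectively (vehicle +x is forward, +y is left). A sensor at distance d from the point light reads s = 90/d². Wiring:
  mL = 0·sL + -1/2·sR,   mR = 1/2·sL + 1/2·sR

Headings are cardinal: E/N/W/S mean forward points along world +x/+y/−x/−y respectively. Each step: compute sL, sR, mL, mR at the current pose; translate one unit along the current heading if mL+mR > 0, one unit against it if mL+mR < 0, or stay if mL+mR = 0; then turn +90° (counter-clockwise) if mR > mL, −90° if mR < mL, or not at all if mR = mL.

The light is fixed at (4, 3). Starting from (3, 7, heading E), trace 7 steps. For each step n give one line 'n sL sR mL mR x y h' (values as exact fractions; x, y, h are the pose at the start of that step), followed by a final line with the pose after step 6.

n=0: pose=(3,7,E); sL=5/2, sR=45/2; mL=-45/4, mR=25/2; mL+mR=5/4 → advance +1; mR−mL=95/4 → turn +1·90°
n=1: pose=(4,7,N); sL=90/29, sR=90/29; mL=-45/29, mR=90/29; mL+mR=45/29 → advance +1; mR−mL=135/29 → turn +1·90°
n=2: pose=(4,8,W); sL=9, sR=9/5; mL=-9/10, mR=27/5; mL+mR=9/2 → advance +1; mR−mL=63/10 → turn +1·90°
n=3: pose=(3,8,S); sL=90/17, sR=18/5; mL=-9/5, mR=378/85; mL+mR=45/17 → advance +1; mR−mL=531/85 → turn +1·90°
n=4: pose=(3,7,E); sL=5/2, sR=45/2; mL=-45/4, mR=25/2; mL+mR=5/4 → advance +1; mR−mL=95/4 → turn +1·90°
n=5: pose=(4,7,N); sL=90/29, sR=90/29; mL=-45/29, mR=90/29; mL+mR=45/29 → advance +1; mR−mL=135/29 → turn +1·90°
n=6: pose=(4,8,W); sL=9, sR=9/5; mL=-9/10, mR=27/5; mL+mR=9/2 → advance +1; mR−mL=63/10 → turn +1·90°

0 5/2 45/2 -45/4 25/2 3 7 E
1 90/29 90/29 -45/29 90/29 4 7 N
2 9 9/5 -9/10 27/5 4 8 W
3 90/17 18/5 -9/5 378/85 3 8 S
4 5/2 45/2 -45/4 25/2 3 7 E
5 90/29 90/29 -45/29 90/29 4 7 N
6 9 9/5 -9/10 27/5 4 8 W
final 3 8 S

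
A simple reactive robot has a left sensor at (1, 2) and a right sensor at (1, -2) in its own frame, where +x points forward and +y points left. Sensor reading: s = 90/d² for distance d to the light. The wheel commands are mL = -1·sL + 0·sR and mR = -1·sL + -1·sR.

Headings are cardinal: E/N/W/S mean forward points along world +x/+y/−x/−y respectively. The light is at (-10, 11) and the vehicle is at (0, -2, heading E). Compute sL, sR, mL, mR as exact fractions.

left sensor world pos  = (1, 0); dL² = 242
right sensor world pos = (1, -4); dR² = 346
sL = 90/242 = 45/121
sR = 90/346 = 45/173
mL = -1·sL + 0·sR = -45/121
mR = -1·sL + -1·sR = -13230/20933

45/121 45/173 -45/121 -13230/20933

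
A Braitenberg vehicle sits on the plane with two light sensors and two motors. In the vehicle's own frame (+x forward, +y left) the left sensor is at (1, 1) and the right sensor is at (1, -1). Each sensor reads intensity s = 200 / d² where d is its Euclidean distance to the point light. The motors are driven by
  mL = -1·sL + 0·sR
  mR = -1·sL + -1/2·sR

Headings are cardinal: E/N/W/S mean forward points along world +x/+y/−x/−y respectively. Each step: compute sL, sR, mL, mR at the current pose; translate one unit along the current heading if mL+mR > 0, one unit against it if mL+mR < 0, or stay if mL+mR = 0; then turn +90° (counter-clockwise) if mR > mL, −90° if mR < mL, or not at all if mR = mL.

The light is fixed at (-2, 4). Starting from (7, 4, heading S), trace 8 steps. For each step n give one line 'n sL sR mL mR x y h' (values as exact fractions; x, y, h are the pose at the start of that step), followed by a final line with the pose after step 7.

n=0: pose=(7,4,S); sL=200/101, sR=40/13; mL=-200/101, mR=-4620/1313; mL+mR=-7220/1313 → advance -1; mR−mL=-20/13 → turn -1·90°
n=1: pose=(7,5,W); sL=25/8, sR=50/17; mL=-25/8, mR=-625/136; mL+mR=-525/68 → advance -1; mR−mL=-25/17 → turn -1·90°
n=2: pose=(8,5,N); sL=40/17, sR=8/5; mL=-40/17, mR=-268/85; mL+mR=-468/85 → advance -1; mR−mL=-4/5 → turn -1·90°
n=3: pose=(8,4,E); sL=100/61, sR=100/61; mL=-100/61, mR=-150/61; mL+mR=-250/61 → advance -1; mR−mL=-50/61 → turn -1·90°
n=4: pose=(7,4,S); sL=200/101, sR=40/13; mL=-200/101, mR=-4620/1313; mL+mR=-7220/1313 → advance -1; mR−mL=-20/13 → turn -1·90°
n=5: pose=(7,5,W); sL=25/8, sR=50/17; mL=-25/8, mR=-625/136; mL+mR=-525/68 → advance -1; mR−mL=-25/17 → turn -1·90°
n=6: pose=(8,5,N); sL=40/17, sR=8/5; mL=-40/17, mR=-268/85; mL+mR=-468/85 → advance -1; mR−mL=-4/5 → turn -1·90°
n=7: pose=(8,4,E); sL=100/61, sR=100/61; mL=-100/61, mR=-150/61; mL+mR=-250/61 → advance -1; mR−mL=-50/61 → turn -1·90°

0 200/101 40/13 -200/101 -4620/1313 7 4 S
1 25/8 50/17 -25/8 -625/136 7 5 W
2 40/17 8/5 -40/17 -268/85 8 5 N
3 100/61 100/61 -100/61 -150/61 8 4 E
4 200/101 40/13 -200/101 -4620/1313 7 4 S
5 25/8 50/17 -25/8 -625/136 7 5 W
6 40/17 8/5 -40/17 -268/85 8 5 N
7 100/61 100/61 -100/61 -150/61 8 4 E
final 7 4 S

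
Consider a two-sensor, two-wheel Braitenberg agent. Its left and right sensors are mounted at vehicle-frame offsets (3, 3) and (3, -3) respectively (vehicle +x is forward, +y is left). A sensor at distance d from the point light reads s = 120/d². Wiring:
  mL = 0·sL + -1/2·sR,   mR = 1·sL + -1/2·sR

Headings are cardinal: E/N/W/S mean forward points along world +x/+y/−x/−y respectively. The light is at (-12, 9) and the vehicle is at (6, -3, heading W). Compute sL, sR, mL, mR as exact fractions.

4/15 20/51 -10/51 6/85

left sensor world pos  = (3, -6); dL² = 450
right sensor world pos = (3, 0); dR² = 306
sL = 120/450 = 4/15
sR = 120/306 = 20/51
mL = 0·sL + -1/2·sR = -10/51
mR = 1·sL + -1/2·sR = 6/85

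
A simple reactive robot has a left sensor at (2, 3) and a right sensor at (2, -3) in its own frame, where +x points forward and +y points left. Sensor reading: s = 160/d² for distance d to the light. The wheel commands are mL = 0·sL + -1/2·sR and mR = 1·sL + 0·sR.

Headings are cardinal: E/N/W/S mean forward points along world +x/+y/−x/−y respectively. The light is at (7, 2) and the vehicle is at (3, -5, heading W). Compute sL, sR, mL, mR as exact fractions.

left sensor world pos  = (1, -8); dL² = 136
right sensor world pos = (1, -2); dR² = 52
sL = 160/136 = 20/17
sR = 160/52 = 40/13
mL = 0·sL + -1/2·sR = -20/13
mR = 1·sL + 0·sR = 20/17

20/17 40/13 -20/13 20/17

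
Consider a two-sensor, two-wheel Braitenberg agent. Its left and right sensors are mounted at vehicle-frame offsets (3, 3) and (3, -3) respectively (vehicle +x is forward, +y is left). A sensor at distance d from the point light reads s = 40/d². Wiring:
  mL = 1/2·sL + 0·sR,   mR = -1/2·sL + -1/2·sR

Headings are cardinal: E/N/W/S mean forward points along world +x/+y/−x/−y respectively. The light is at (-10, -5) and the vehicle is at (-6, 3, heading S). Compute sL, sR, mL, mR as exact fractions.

20/37 20/13 10/37 -500/481

left sensor world pos  = (-3, 0); dL² = 74
right sensor world pos = (-9, 0); dR² = 26
sL = 40/74 = 20/37
sR = 40/26 = 20/13
mL = 1/2·sL + 0·sR = 10/37
mR = -1/2·sL + -1/2·sR = -500/481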